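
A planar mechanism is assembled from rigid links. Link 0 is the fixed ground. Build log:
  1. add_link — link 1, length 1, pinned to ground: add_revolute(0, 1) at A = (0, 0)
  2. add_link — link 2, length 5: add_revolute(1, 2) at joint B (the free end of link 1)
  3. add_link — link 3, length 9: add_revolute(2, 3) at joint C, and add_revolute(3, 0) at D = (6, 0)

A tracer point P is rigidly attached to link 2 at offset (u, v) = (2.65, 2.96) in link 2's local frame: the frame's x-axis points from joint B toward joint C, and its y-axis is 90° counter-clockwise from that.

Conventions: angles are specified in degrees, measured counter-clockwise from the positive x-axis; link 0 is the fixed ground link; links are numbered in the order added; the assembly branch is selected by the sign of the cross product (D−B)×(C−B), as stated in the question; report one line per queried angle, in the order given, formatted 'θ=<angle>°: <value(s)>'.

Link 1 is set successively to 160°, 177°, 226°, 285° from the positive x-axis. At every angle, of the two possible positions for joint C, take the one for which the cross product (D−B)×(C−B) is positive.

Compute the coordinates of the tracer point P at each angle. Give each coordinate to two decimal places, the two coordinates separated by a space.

A=(0,0), D=(6.00,0)
θ=160°: B = A + 1.00·(cos160°, sin160°) = (-0.9397, 0.3420)
θ=160°: |BD| = 6.9481
θ=160°: circle(B,5.00) ∩ circle(D,9.00): a=-0.5558, h=4.9690
θ=160°:   candidates: C₊=(-1.2502,5.3324) cross=34.525; C₋=(-1.7394,-4.5936) cross=-34.525
θ=160°:   branch + wants cross > 0 → take C=(-1.2502,5.3324) (cross=34.525)
θ=160°: ex = (C−B)/|BC| = (-0.0621,0.9981); ey = (-0.9981,-0.0621)
θ=160°: P = B + 2.65·ex + 2.96·ey = (-4.0586,2.8031)
θ=177°: B = A + 1.00·(cos177°, sin177°) = (-0.9986, 0.0523)
θ=177°: |BD| = 6.9988
θ=177°: circle(B,5.00) ∩ circle(D,9.00): a=-0.5013, h=4.9748
θ=177°:   candidates: C₊=(-1.4627,5.0308) cross=34.818; C₋=(-1.5371,-4.9186) cross=-34.818
θ=177°:   branch + wants cross > 0 → take C=(-1.4627,5.0308) (cross=34.818)
θ=177°: ex = (C−B)/|BC| = (-0.0928,0.9957); ey = (-0.9957,-0.0928)
θ=177°: P = B + 2.65·ex + 2.96·ey = (-4.1918,2.4162)
θ=226°: B = A + 1.00·(cos226°, sin226°) = (-0.6947, -0.7193)
θ=226°: |BD| = 6.7332
θ=226°: circle(B,5.00) ∩ circle(D,9.00): a=-0.7919, h=4.9369
θ=226°:   candidates: C₊=(-2.0095,4.1047) cross=33.241; C₋=(-0.9546,-5.7126) cross=-33.241
θ=226°:   branch + wants cross > 0 → take C=(-2.0095,4.1047) (cross=33.241)
θ=226°: ex = (C−B)/|BC| = (-0.2630,0.9648); ey = (-0.9648,-0.2630)
θ=226°: P = B + 2.65·ex + 2.96·ey = (-4.2473,1.0590)
θ=285°: B = A + 1.00·(cos285°, sin285°) = (0.2588, -0.9659)
θ=285°: |BD| = 5.8219
θ=285°: circle(B,5.00) ∩ circle(D,9.00): a=-1.8985, h=4.6255
θ=285°:   candidates: C₊=(-2.3808,3.2805) cross=26.929; C₋=(-0.8459,-5.8423) cross=-26.929
θ=285°:   branch + wants cross > 0 → take C=(-2.3808,3.2805) (cross=26.929)
θ=285°: ex = (C−B)/|BC| = (-0.5279,0.8493); ey = (-0.8493,-0.5279)
θ=285°: P = B + 2.65·ex + 2.96·ey = (-3.6541,-0.2780)

θ=160°: -4.06 2.80
θ=177°: -4.19 2.42
θ=226°: -4.25 1.06
θ=285°: -3.65 -0.28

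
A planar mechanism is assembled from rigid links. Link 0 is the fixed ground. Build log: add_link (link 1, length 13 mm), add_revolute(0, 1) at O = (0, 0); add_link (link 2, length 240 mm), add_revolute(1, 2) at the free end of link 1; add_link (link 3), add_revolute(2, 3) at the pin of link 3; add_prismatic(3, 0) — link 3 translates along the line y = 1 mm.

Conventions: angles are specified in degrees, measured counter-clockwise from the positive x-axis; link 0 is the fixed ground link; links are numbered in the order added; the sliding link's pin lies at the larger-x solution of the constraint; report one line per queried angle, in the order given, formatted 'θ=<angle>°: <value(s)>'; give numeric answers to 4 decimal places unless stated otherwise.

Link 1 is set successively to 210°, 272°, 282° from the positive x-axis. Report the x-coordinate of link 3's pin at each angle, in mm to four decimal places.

geometry: r = 13 mm, L = 240 mm, e = 1 mm
θ=210°: crank pin P = (r cos θ, r sin θ) = (-11.258330, -6.500000)
θ=210°: h = r sin θ − e = -6.500000 − 1 = -7.500000
θ=210°: x = r cos θ + √(L² − h²) = -11.258330 + 239.882784 = 228.624454
θ=272°: crank pin P = (r cos θ, r sin θ) = (0.453693, -12.992081)
θ=272°: h = r sin θ − e = -12.992081 − 1 = -13.992081
θ=272°: x = r cos θ + √(L² − h²) = 0.453693 + 239.591781 = 240.045475
θ=282°: crank pin P = (r cos θ, r sin θ) = (2.702852, -12.715919)
θ=282°: h = r sin θ − e = -12.715919 − 1 = -13.715919
θ=282°: x = r cos θ + √(L² − h²) = 2.702852 + 239.607749 = 242.310601

θ=210°: 228.6245
θ=272°: 240.0455
θ=282°: 242.3106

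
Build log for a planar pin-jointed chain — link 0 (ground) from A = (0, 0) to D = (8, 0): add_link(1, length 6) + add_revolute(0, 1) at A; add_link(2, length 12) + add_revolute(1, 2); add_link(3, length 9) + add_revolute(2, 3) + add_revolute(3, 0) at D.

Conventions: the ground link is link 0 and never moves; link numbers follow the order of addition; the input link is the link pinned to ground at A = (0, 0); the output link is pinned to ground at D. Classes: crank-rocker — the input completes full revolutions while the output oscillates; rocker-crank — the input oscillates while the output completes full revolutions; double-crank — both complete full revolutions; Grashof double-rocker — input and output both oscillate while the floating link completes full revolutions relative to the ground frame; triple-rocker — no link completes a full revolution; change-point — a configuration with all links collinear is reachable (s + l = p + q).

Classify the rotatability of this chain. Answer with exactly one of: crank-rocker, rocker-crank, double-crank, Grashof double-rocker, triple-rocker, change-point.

lengths: ground=8, input=6, coupler=12, output=9
sorted: s=6 (shortest), l=12 (longest), p+q=17
s + l = 18 vs p + q = 17
s + l > p + q → non-Grashof → no link fully rotates → triple-rocker

triple-rocker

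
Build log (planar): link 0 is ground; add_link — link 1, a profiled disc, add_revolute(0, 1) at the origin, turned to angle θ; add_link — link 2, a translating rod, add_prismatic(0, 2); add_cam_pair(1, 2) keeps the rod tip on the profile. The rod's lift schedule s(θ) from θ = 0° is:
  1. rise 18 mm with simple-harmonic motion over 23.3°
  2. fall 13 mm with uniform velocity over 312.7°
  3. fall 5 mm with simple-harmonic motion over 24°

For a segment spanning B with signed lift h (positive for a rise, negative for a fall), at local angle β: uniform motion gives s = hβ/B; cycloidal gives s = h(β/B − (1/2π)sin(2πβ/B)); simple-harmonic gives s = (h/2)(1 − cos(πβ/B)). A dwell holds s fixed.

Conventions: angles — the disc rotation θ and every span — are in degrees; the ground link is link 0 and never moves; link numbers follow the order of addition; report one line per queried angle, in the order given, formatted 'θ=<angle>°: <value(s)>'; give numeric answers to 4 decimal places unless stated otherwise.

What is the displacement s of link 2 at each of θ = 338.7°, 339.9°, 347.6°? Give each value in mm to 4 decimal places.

seg 1 [0°–23.3°] simple-harmonic, h=18: full span → s += 18 → s = 18.0000
seg 2 [23.3°–336°] uniform, h=-13: full span → s += -13 → s = 5.0000
seg 3 [336°–360°] simple-harmonic, h=-5: θ=338.7° here. β=2.7, B=24. -5/2·(1 − cos(π·0.1125)) = -0.1545 → s = 4.8455
seg 3 [336°–360°] simple-harmonic, h=-5: θ=339.9° here. β=3.9, B=24. -5/2·(1 − cos(π·0.1625)) = -0.3188 → s = 4.6812
seg 3 [336°–360°] simple-harmonic, h=-5: θ=347.6° here. β=11.6, B=24. -5/2·(1 − cos(π·0.4833)) = -2.3692 → s = 2.6308

θ=338.7°: 4.8455
θ=339.9°: 4.6812
θ=347.6°: 2.6308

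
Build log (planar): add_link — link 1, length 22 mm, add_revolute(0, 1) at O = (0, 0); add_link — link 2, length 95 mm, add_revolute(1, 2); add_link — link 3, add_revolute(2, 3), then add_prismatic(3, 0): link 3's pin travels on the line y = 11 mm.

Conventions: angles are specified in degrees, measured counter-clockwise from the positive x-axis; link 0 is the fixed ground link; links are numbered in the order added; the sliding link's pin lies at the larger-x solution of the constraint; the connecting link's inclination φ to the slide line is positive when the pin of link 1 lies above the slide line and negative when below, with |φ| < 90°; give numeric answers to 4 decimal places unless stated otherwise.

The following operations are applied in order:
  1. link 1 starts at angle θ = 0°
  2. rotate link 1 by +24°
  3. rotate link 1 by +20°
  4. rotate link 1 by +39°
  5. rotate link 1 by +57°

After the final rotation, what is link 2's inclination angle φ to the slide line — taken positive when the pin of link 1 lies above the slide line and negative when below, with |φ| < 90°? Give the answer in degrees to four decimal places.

geometry: r = 22 mm, L = 95 mm, e = 11 mm; θ starts at 0°
rotate link 1 by +24°: θ ← 0° +24° = 24°
rotate link 1 by +20°: θ ← 24° +20° = 44°
rotate link 1 by +39°: θ ← 44° +39° = 83°
rotate link 1 by +57°: θ ← 83° +57° = 140°
h = r sin θ − e = 14.141327 − 11 = 3.141327
sin φ = h / L = 3.141327 / 95 = 0.03306660
φ = arcsin(0.03306660) = 1.894922°

1.8949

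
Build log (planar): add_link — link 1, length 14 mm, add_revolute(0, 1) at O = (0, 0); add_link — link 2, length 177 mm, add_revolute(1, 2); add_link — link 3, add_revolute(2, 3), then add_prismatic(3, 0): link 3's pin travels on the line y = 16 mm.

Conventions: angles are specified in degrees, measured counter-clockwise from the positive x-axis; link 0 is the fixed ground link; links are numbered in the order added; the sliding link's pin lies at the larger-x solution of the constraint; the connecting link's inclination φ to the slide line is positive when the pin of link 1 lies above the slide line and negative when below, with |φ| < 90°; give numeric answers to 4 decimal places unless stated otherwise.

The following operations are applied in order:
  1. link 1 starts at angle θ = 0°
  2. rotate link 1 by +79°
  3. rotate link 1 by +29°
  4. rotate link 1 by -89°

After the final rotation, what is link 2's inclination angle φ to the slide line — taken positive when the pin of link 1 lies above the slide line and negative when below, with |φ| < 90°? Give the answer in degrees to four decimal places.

geometry: r = 14 mm, L = 177 mm, e = 16 mm; θ starts at 0°
rotate link 1 by +79°: θ ← 0° +79° = 79°
rotate link 1 by +29°: θ ← 79° +29° = 108°
rotate link 1 by -89°: θ ← 108° -89° = 19°
h = r sin θ − e = 4.557954 − 16 = -11.442046
sin φ = h / L = -11.442046 / 177 = -0.06464433
φ = arcsin(-0.06464433) = -3.706432°

-3.7064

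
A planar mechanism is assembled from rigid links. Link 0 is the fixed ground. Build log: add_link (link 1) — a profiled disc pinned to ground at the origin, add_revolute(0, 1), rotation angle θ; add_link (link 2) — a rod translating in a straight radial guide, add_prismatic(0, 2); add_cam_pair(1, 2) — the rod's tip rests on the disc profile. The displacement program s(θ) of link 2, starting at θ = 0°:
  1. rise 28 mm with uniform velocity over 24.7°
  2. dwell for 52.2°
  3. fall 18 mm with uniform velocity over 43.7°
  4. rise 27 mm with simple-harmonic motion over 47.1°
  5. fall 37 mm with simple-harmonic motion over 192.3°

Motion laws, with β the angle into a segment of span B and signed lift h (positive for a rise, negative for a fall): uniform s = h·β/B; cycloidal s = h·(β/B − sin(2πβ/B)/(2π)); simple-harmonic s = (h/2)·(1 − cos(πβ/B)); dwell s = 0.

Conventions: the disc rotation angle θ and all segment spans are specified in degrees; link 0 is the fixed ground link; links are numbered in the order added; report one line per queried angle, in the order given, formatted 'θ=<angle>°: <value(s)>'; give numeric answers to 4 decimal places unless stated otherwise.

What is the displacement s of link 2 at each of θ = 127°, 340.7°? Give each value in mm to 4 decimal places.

seg 1 [0°–24.7°] uniform, h=28: full span → s += 28 → s = 28.0000
seg 2 [24.7°–76.9°] dwell: s stays 28.0000
seg 3 [76.9°–120.6°] uniform, h=-18: full span → s += -18 → s = 10.0000
seg 4 [120.6°–167.7°] simple-harmonic, h=27: θ=127° here. β=6.4, B=47.1. 27/2·(1 − cos(π·0.1359)) = 1.2115 → s = 11.2115
seg 4 [120.6°–167.7°] simple-harmonic, h=27: full span → s += 27 → s = 37.0000
seg 5 [167.7°–360°] simple-harmonic, h=-37: θ=340.7° here. β=173, B=192.3. -37/2·(1 − cos(π·0.8996)) = -36.0880 → s = 0.9120

θ=127°: 11.2115
θ=340.7°: 0.9120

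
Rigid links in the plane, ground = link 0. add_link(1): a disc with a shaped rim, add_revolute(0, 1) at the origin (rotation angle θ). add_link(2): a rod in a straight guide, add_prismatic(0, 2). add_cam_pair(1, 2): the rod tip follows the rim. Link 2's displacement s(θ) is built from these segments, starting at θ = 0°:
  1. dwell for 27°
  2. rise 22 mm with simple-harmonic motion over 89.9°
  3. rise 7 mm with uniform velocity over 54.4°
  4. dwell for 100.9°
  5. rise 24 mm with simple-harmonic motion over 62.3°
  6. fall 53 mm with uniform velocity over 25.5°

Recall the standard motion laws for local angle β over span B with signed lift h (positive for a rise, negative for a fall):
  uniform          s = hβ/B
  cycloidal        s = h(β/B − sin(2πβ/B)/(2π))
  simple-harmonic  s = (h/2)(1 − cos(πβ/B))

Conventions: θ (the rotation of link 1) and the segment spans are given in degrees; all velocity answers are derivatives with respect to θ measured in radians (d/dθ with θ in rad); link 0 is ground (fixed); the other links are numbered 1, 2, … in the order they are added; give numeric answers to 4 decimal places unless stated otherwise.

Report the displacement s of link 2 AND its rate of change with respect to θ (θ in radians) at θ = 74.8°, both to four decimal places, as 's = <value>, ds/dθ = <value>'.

segment 1 (0° to 27°, dwell): s unchanged at 0.0000
θ = 74.8° falls in segment 2 (27° to 116.9°, simple-harmonic, h = 22): β = 74.8 − 27 = 47.8°, B = 89.9°; Δs = 22/2·(1 − cos(π·0.5317)) = 12.0937; s = 0.0000 + 12.0937 = 12.0937
velocity in seg [27°–116.9°] (simple-harmonic), θ in radians: β = 47.8° = 0.8343 rad, B = 89.9° = 1.5691 rad; ds/dθ = (πh/(2B)) sin(πβ/B) = (π·22/(2·1.5691)) sin(π·0.5317) = 21.915331 mm/rad

s = 12.0937, ds/dθ = 21.9153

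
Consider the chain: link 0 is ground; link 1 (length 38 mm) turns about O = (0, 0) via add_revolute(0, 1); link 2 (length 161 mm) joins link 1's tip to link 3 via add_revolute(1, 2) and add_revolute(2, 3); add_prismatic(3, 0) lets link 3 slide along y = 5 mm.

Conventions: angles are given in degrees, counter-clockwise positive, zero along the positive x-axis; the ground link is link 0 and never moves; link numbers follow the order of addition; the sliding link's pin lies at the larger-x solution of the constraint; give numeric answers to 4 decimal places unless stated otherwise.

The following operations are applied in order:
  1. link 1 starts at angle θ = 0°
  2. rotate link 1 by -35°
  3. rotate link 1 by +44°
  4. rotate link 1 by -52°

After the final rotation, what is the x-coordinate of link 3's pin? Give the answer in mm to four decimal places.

geometry: r = 38 mm, L = 161 mm, e = 5 mm; θ starts at 0°
rotate link 1 by -35°: θ ← 0° -35° = -35°
rotate link 1 by +44°: θ ← -35° +44° = 9°
rotate link 1 by -52°: θ ← 9° -52° = -43°
crank pin P = (r cos θ, r sin θ) = (27.791441, -25.915938)
h = r sin θ − e = -25.915938 − 5 = -30.915938
x = r cos θ + √(L² − h²) = 27.791441 + 158.003813 = 185.795253

185.7953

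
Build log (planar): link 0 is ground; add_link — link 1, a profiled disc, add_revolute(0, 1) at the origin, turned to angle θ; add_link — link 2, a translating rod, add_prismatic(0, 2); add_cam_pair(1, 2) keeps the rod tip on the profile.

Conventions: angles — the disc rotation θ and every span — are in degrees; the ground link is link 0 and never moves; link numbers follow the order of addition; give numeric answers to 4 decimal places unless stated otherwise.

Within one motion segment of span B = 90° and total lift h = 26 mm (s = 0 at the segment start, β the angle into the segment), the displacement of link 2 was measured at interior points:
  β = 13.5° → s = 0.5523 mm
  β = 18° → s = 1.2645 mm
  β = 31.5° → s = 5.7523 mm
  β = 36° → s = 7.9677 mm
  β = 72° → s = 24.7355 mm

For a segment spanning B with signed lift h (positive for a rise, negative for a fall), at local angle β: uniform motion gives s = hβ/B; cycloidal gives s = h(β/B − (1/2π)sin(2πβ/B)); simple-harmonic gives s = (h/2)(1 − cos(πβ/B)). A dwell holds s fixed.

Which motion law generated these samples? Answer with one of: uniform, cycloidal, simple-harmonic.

candidates at β/B = r: uniform s = h·r (linear in β); cycloidal s = h·(r − sin(2πr)/(2π)); simple-harmonic s = (h/2)(1 − cos(πr))
β=13.5°: printed 0.5523 | uniform 3.9000, cycloidal 0.5523, simple-harmonic 1.4169
β=18°: printed 1.2645 | uniform 5.2000, cycloidal 1.2645, simple-harmonic 2.4828
β=31.5°: printed 5.7523 | uniform 9.1000, cycloidal 5.7523, simple-harmonic 7.0981
β=36°: printed 7.9677 | uniform 10.4000, cycloidal 7.9677, simple-harmonic 8.9828
β=72°: printed 24.7355 | uniform 20.8000, cycloidal 24.7355, simple-harmonic 23.5172
only one law matches every sample → cycloidal

cycloidal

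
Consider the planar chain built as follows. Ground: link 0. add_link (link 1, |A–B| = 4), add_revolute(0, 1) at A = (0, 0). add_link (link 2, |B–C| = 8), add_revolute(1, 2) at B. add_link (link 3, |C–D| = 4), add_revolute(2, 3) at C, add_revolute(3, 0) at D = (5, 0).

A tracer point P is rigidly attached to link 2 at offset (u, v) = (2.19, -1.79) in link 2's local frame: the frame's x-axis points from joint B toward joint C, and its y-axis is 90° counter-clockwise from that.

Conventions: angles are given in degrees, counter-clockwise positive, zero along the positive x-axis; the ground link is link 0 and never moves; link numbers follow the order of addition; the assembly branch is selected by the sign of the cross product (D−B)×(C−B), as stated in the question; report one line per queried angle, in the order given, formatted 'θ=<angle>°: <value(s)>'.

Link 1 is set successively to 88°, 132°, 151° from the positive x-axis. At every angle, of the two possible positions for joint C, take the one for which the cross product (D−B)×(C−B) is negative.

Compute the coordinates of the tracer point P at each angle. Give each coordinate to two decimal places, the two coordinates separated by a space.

A=(0,0), D=(5.00,0)
θ=88°: B = A + 4.00·(cos88°, sin88°) = (0.1396, 3.9976)
θ=88°: |BD| = 6.2932
θ=88°: circle(B,8.00) ∩ circle(D,4.00): a=6.9602, h=3.9440
θ=88°:   candidates: C₊=(8.0205,2.6223) cross=24.820; C₋=(3.0099,-3.4698) cross=-24.820
θ=88°:   branch - wants cross < 0 → take C=(3.0099,-3.4698) (cross=-24.820)
θ=88°: ex = (C−B)/|BC| = (0.3588,-0.9334); ey = (0.9334,0.3588)
θ=88°: P = B + 2.19·ex + -1.79·ey = (-0.7455,1.3111)
θ=132°: B = A + 4.00·(cos132°, sin132°) = (-2.6765, 2.9726)
θ=132°: |BD| = 8.2320
θ=132°: circle(B,8.00) ∩ circle(D,4.00): a=7.0314, h=3.8156
θ=132°:   candidates: C₊=(5.2583,3.9917) cross=31.410; C₋=(2.5027,-3.1246) cross=-31.410
θ=132°:   branch - wants cross < 0 → take C=(2.5027,-3.1246) (cross=-31.410)
θ=132°: ex = (C−B)/|BC| = (0.6474,-0.7622); ey = (0.7622,0.6474)
θ=132°: P = B + 2.19·ex + -1.79·ey = (-2.6230,0.1446)
θ=151°: B = A + 4.00·(cos151°, sin151°) = (-3.4985, 1.9392)
θ=151°: |BD| = 8.7169
θ=151°: circle(B,8.00) ∩ circle(D,4.00): a=7.1117, h=3.6638
θ=151°:   candidates: C₊=(4.2501,3.9291) cross=31.937; C₋=(2.6200,-3.2149) cross=-31.937
θ=151°:   branch - wants cross < 0 → take C=(2.6200,-3.2149) (cross=-31.937)
θ=151°: ex = (C−B)/|BC| = (0.7648,-0.6443); ey = (0.6443,0.7648)
θ=151°: P = B + 2.19·ex + -1.79·ey = (-2.9768,-0.8407)

θ=88°: -0.75 1.31
θ=132°: -2.62 0.14
θ=151°: -2.98 -0.84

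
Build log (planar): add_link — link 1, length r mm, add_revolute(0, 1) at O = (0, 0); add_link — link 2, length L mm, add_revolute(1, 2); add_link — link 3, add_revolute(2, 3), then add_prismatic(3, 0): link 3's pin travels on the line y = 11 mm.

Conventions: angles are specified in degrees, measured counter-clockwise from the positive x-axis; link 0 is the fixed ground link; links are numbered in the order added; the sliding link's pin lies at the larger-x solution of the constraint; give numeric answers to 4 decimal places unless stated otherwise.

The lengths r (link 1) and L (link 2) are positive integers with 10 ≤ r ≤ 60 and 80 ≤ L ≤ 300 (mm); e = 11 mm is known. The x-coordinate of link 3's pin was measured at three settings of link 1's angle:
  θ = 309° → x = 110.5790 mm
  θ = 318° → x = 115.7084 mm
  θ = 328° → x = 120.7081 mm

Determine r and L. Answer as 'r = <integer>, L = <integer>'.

constraint per measurement: (x − r cos θ)² + (r sin θ − e)² = L²
subtracting the θ₁ and θ₂ equations cancels the r² and L² terms:
r = (x₁² − x₂²) / (2[(x₁cos θ₁ + e sin θ₁) − (x₂cos θ₂ + e sin θ₂)]) = 33.0000 → r = 33
L² = (x₁ − r cos θ₁)² + (r sin θ₁ − e)² = 9409.0083 → L = 97.0000 → L = 97
check at θ₃=328°: x = 120.7081 (printed 120.7081) ✓

r = 33, L = 97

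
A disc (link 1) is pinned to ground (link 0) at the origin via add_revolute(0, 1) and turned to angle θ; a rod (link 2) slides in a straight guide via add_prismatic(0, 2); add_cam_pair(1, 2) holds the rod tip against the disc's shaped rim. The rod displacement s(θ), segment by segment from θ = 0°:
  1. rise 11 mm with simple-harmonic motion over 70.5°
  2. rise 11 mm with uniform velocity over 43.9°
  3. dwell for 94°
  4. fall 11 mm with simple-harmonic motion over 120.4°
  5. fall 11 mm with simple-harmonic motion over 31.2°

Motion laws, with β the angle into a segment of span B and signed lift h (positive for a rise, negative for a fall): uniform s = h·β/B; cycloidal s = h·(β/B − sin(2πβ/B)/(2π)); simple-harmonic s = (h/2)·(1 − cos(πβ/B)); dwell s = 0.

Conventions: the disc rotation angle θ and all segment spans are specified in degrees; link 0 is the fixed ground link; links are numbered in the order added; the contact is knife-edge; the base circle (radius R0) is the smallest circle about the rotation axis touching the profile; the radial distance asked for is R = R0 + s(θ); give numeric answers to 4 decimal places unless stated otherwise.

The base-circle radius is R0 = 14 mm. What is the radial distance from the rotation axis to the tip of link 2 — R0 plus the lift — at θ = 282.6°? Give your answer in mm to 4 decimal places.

segment 1 (0° to 70.5°, simple-harmonic, h = 11) is passed completely: s = 0.0000 + (11) = 11.0000
segment 2 (70.5° to 114.4°, uniform, h = 11) is passed completely: s = 11.0000 + (11) = 22.0000
segment 3 (114.4° to 208.4°, dwell): s unchanged at 22.0000
θ = 282.6° falls in segment 4 (208.4° to 328.8°, simple-harmonic, h = -11): β = 282.6 − 208.4 = 74.2°, B = 120.4°; Δs = -11/2·(1 − cos(π·0.6163)) = -7.4648; s = 22.0000 − 7.4648 = 14.5352
R = R0 + s = 14 + 14.5352 = 28.5352

28.5352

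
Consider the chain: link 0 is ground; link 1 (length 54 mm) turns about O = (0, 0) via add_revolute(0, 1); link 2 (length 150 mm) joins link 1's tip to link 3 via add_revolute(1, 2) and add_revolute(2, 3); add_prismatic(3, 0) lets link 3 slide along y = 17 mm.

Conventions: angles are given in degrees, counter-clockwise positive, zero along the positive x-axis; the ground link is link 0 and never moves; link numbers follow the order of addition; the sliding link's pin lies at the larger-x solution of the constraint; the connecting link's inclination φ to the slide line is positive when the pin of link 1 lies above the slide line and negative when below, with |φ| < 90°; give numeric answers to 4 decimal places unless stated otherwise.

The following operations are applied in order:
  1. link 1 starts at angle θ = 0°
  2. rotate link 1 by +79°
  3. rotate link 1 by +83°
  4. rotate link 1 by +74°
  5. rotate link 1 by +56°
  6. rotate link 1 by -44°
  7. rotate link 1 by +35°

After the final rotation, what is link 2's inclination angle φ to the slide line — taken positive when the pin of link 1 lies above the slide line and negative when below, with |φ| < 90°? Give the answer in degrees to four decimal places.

geometry: r = 54 mm, L = 150 mm, e = 17 mm; θ starts at 0°
rotate link 1 by +79°: θ ← 0° +79° = 79°
rotate link 1 by +83°: θ ← 79° +83° = 162°
rotate link 1 by +74°: θ ← 162° +74° = 236°
rotate link 1 by +56°: θ ← 236° +56° = 292°
rotate link 1 by -44°: θ ← 292° -44° = 248°
rotate link 1 by +35°: θ ← 248° +35° = 283°
h = r sin θ − e = -52.615983 − 17 = -69.615983
sin φ = h / L = -69.615983 / 150 = -0.46410656
φ = arcsin(-0.46410656) = -27.652415°

-27.6524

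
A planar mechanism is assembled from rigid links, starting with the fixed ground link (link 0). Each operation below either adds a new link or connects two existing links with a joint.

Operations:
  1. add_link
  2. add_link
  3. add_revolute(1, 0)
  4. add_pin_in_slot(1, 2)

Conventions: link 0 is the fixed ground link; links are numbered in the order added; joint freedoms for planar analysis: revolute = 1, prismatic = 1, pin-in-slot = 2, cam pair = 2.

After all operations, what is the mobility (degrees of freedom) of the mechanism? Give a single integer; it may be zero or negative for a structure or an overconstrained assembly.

(L,J1,J2)=(1,0,0); link0 fixed
link1: (2,0,0)
link2: (3,0,0)
R 1-0 [J1]: (3,1,0)
PS 1-2 [J2]: (3,1,1)
Grübler: 3·2 − 2·1 − 1 = 3

M = 3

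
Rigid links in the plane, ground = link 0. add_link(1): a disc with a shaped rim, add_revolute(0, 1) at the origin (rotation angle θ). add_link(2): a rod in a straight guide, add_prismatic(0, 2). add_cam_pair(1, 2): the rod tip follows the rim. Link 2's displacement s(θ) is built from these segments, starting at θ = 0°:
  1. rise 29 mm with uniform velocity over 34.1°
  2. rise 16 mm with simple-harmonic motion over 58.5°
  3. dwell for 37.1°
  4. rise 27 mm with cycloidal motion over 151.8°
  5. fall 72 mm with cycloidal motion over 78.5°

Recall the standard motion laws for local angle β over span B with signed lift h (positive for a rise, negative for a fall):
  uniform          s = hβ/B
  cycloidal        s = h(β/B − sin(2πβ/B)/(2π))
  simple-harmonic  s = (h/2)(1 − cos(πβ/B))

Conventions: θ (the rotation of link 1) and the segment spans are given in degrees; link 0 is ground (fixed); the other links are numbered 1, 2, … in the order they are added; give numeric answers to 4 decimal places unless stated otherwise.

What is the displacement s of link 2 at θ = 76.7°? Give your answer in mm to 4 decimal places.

segment 1 (0° to 34.1°, uniform, h = 29) is passed completely: s = 0.0000 + (29) = 29.0000
θ = 76.7° falls in segment 2 (34.1° to 92.6°, simple-harmonic, h = 16): β = 76.7 − 34.1 = 42.6°, B = 58.5°; Δs = 16/2·(1 − cos(π·0.7282)) = 13.2566; s = 29.0000 + 13.2566 = 42.2566

42.2566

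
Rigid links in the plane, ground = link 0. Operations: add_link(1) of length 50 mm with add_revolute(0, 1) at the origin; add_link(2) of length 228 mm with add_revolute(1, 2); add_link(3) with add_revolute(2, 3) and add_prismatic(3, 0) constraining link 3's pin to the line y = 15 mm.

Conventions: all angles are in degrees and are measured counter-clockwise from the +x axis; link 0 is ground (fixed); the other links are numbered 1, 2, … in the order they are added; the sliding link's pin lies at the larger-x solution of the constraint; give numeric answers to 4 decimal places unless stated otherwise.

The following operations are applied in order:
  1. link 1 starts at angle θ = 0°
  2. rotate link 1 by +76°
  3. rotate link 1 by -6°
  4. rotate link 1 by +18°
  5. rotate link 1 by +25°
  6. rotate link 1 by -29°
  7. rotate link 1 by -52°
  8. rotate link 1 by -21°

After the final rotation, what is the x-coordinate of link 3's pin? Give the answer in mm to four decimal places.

geometry: r = 50 mm, L = 228 mm, e = 15 mm; θ starts at 0°
rotate link 1 by +76°: θ ← 0° +76° = 76°
rotate link 1 by -6°: θ ← 76° -6° = 70°
rotate link 1 by +18°: θ ← 70° +18° = 88°
rotate link 1 by +25°: θ ← 88° +25° = 113°
rotate link 1 by -29°: θ ← 113° -29° = 84°
rotate link 1 by -52°: θ ← 84° -52° = 32°
rotate link 1 by -21°: θ ← 32° -21° = 11°
crank pin P = (r cos θ, r sin θ) = (49.081359, 9.540450)
h = r sin θ − e = 9.540450 − 15 = -5.459550
x = r cos θ + √(L² − h²) = 49.081359 + 227.934625 = 277.015984

277.0160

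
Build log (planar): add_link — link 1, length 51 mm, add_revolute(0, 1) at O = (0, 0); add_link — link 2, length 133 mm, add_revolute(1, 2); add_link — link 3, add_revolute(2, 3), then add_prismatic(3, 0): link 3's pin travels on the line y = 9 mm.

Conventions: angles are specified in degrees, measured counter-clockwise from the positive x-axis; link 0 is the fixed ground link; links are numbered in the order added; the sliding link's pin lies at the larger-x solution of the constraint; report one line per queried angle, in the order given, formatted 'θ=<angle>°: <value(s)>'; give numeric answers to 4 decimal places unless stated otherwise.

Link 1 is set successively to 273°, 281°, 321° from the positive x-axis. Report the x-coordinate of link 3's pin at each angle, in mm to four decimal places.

geometry: r = 51 mm, L = 133 mm, e = 9 mm
θ=273°: crank pin P = (r cos θ, r sin θ) = (2.669134, -50.930106)
θ=273°: h = r sin θ − e = -50.930106 − 9 = -59.930106
θ=273°: x = r cos θ + √(L² − h²) = 2.669134 + 118.732398 = 121.401532
θ=281°: crank pin P = (r cos θ, r sin θ) = (9.731259, -50.062986)
θ=281°: h = r sin θ − e = -50.062986 − 9 = -59.062986
θ=281°: x = r cos θ + √(L² − h²) = 9.731259 + 119.166118 = 128.897377
θ=321°: crank pin P = (r cos θ, r sin θ) = (39.634444, -32.095340)
θ=321°: h = r sin θ − e = -32.095340 − 9 = -41.095340
θ=321°: x = r cos θ + √(L² − h²) = 39.634444 + 126.491790 = 166.126234

θ=273°: 121.4015
θ=281°: 128.8974
θ=321°: 166.1262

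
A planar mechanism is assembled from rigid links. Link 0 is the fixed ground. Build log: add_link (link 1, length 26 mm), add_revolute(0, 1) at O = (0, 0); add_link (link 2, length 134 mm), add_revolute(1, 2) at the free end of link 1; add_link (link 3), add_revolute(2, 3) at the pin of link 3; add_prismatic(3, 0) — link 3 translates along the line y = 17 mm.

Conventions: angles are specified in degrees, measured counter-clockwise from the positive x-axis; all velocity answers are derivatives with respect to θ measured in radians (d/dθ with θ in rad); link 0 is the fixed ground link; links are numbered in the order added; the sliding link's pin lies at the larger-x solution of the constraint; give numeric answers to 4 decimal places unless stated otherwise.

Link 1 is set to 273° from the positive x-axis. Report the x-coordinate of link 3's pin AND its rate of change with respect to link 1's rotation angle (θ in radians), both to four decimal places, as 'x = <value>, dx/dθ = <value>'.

geometry: r = 26 mm, L = 134 mm, e = 17 mm
crank pin P = (r cos θ, r sin θ) = (1.360735, -25.964368)
h = r sin θ − e = -25.964368 − 17 = -42.964368
x = r cos θ + √(L² − h²) = 1.360735 + 126.925423 = 128.286158
dx/dθ = −r sin θ − h·r cos θ/√(L² − h²) (θ in radians; h = -42.964368) = 26.424978

x = 128.2862, dx/dθ = 26.4250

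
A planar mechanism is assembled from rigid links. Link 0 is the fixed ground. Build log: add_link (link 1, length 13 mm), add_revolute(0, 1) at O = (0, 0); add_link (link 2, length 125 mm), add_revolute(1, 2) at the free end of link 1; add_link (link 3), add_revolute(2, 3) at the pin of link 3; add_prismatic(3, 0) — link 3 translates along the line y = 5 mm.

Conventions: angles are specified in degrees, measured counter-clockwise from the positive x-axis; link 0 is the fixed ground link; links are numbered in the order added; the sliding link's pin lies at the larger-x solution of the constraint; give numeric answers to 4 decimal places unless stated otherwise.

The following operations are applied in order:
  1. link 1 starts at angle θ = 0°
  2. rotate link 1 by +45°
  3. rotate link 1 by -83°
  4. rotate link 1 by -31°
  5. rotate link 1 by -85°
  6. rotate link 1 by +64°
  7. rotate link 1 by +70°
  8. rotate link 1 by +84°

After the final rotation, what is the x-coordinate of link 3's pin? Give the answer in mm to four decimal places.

geometry: r = 13 mm, L = 125 mm, e = 5 mm; θ starts at 0°
rotate link 1 by +45°: θ ← 0° +45° = 45°
rotate link 1 by -83°: θ ← 45° -83° = -38°
rotate link 1 by -31°: θ ← -38° -31° = -69°
rotate link 1 by -85°: θ ← -69° -85° = -154°
rotate link 1 by +64°: θ ← -154° +64° = -90°
rotate link 1 by +70°: θ ← -90° +70° = -20°
rotate link 1 by +84°: θ ← -20° +84° = 64°
crank pin P = (r cos θ, r sin θ) = (5.698825, 11.684323)
h = r sin θ − e = 11.684323 − 5 = 6.684323
x = r cos θ + √(L² − h²) = 5.698825 + 124.821151 = 130.519976

130.5200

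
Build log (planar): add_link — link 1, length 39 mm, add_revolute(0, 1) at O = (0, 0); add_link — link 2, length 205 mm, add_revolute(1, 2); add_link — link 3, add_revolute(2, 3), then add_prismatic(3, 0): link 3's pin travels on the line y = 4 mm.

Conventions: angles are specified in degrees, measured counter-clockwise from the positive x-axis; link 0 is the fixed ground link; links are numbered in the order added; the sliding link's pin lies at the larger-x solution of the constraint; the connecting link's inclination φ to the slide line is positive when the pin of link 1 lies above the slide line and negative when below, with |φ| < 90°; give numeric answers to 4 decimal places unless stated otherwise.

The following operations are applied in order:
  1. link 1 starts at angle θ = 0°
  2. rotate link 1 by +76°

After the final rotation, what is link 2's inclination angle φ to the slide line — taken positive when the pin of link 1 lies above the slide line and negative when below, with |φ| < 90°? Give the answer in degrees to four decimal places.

geometry: r = 39 mm, L = 205 mm, e = 4 mm; θ starts at 0°
rotate link 1 by +76°: θ ← 0° +76° = 76°
h = r sin θ − e = 37.841533 − 4 = 33.841533
sin φ = h / L = 33.841533 / 205 = 0.16508065
φ = arcsin(0.16508065) = 9.501920°

9.5019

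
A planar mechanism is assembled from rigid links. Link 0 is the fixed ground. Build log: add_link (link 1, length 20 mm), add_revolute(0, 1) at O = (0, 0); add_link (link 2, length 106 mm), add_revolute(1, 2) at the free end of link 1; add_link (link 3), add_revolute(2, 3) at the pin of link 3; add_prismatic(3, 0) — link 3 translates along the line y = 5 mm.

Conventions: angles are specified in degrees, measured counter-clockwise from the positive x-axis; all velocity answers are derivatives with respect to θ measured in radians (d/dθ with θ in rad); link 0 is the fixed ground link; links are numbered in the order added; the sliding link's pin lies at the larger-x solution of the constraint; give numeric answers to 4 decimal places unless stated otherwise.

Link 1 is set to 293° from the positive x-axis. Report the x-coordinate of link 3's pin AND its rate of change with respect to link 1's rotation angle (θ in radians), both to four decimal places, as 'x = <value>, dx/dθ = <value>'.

geometry: r = 20 mm, L = 106 mm, e = 5 mm
crank pin P = (r cos θ, r sin θ) = (7.814623, -18.410097)
h = r sin θ − e = -18.410097 − 5 = -23.410097
x = r cos θ + √(L² − h²) = 7.814623 + 103.382626 = 111.197249
dx/dθ = −r sin θ − h·r cos θ/√(L² − h²) (θ in radians; h = -23.410097) = 20.179650

x = 111.1972, dx/dθ = 20.1797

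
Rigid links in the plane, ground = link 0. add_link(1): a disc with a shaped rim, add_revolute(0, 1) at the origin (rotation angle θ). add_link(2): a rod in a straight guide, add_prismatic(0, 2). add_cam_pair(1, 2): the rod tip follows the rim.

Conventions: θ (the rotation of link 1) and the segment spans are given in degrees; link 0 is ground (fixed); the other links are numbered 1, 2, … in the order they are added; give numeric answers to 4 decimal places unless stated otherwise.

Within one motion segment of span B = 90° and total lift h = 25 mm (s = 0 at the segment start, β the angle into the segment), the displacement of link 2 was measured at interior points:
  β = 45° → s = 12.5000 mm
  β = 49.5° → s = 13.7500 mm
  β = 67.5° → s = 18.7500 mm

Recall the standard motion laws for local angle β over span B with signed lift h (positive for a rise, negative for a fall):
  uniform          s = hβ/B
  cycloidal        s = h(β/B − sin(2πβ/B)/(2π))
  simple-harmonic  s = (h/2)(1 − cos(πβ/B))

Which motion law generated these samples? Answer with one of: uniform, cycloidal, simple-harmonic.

candidates at β/B = r: uniform s = h·r (linear in β); cycloidal s = h·(r − sin(2πr)/(2π)); simple-harmonic s = (h/2)(1 − cos(πr))
β=45°: printed 12.5000 | uniform 12.5000, cycloidal 12.5000, simple-harmonic 12.5000
β=49.5°: printed 13.7500 | uniform 13.7500, cycloidal 14.9795, simple-harmonic 14.4554
β=67.5°: printed 18.7500 | uniform 18.7500, cycloidal 22.7289, simple-harmonic 21.3388
only one law matches every sample → uniform

uniform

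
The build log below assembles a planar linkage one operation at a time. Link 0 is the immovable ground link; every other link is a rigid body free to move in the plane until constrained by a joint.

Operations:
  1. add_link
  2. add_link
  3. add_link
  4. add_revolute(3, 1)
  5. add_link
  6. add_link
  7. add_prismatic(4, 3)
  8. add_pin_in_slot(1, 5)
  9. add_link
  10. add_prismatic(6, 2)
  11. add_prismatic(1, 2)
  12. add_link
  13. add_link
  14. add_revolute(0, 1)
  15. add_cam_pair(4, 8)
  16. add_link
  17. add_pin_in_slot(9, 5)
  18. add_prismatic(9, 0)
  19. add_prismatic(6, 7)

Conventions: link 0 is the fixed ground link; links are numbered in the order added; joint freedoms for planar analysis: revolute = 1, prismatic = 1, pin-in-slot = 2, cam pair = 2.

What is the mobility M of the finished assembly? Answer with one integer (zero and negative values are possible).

(L,J1,J2)=(1,0,0); link0 fixed
link1: (2,0,0)
link2: (3,0,0)
link3: (4,0,0)
R 3-1 [J1]: (4,1,0)
link4: (5,1,0)
link5: (6,1,0)
P 4-3 [J1]: (6,2,0)
PS 1-5 [J2]: (6,2,1)
link6: (7,2,1)
P 6-2 [J1]: (7,3,1)
P 1-2 [J1]: (7,4,1)
link7: (8,4,1)
link8: (9,4,1)
R 0-1 [J1]: (9,5,1)
C 4-8 [J2]: (9,5,2)
link9: (10,5,2)
PS 9-5 [J2]: (10,5,3)
P 9-0 [J1]: (10,6,3)
P 6-7 [J1]: (10,7,3)
Grübler: 3·9 − 2·7 − 3 = 10

M = 10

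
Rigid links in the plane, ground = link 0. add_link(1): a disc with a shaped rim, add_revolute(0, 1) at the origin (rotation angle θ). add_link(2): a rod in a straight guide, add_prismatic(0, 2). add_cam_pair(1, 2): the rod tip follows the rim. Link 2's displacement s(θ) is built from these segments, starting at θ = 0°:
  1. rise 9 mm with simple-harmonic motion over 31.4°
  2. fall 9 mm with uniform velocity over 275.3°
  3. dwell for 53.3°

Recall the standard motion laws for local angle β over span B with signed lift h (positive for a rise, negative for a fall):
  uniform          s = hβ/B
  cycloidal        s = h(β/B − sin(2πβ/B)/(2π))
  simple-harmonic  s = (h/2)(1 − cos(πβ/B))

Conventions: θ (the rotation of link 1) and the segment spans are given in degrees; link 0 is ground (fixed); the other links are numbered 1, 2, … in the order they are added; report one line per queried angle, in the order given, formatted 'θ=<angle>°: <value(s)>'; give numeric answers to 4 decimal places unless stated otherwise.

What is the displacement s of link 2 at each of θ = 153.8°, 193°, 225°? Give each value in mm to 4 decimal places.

segment 1 (0° to 31.4°, simple-harmonic, h = 9) is passed completely: s = 0.0000 + (9) = 9.0000
θ = 153.8° falls in segment 2 (31.4° to 306.7°, uniform, h = -9): β = 153.8 − 31.4 = 122.4°, B = 275.3°; Δs = -9·122.4/275.3 = -4.0015; s = 9.0000 − 4.0015 = 4.9985
θ = 193° falls in segment 2 (31.4° to 306.7°, uniform, h = -9): β = 193 − 31.4 = 161.6°, B = 275.3°; Δs = -9·161.6/275.3 = -5.2830; s = 9.0000 − 5.2830 = 3.7170
θ = 225° falls in segment 2 (31.4° to 306.7°, uniform, h = -9): β = 225 − 31.4 = 193.6°, B = 275.3°; Δs = -9·193.6/275.3 = -6.3291; s = 9.0000 − 6.3291 = 2.6709

θ=153.8°: 4.9985
θ=193°: 3.7170
θ=225°: 2.6709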